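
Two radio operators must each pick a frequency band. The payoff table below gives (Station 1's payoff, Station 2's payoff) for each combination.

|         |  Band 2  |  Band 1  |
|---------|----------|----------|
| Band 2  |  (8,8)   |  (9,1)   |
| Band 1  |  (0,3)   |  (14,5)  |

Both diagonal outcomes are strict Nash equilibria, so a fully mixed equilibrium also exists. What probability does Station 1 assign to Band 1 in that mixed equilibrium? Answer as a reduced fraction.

Station 1's mix p on Band 2 must make Station 2 indifferent between Band 2 and Band 1.
Station 2's payoff from Band 2: 8p + 3(1−p). From Band 1: 1p + 5(1−p).
Set equal: 7p = 2(1−p) → p = 2/9.
Probability on Band 1 is 1 − 2/9 = 7/9.

7/9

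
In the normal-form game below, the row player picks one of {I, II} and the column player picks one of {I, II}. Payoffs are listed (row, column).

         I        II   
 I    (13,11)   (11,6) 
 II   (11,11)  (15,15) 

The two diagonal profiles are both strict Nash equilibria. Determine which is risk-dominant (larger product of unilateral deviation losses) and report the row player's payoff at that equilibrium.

15

At both I: the row player loses 13 − 11 = 2 by deviating; the column player loses 11 − 6 = 5. Product = 2·5 = 10.
At both II: the row player loses 15 − 11 = 4 by deviating; the column player loses 15 − 11 = 4. Product = 4·4 = 16.
16 > 10, so both II is risk-dominant. The row player's payoff there is 15.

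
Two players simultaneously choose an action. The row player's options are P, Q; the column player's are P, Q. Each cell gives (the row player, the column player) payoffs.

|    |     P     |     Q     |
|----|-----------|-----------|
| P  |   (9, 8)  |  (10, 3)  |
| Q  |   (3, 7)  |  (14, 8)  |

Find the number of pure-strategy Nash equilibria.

2

Both P: the row player gets 9 (best alternative 3); the column player gets 8 (best alternative 3). Neither deviates — NE.
Both Q: the row player gets 14 (best alternative 10); the column player gets 8 (best alternative 7). Neither deviates — NE.
(Q, P) is not a NE: the row player would switch to P (9 > 3).
No other cell survives both best-response checks, so there are 2 pure NE.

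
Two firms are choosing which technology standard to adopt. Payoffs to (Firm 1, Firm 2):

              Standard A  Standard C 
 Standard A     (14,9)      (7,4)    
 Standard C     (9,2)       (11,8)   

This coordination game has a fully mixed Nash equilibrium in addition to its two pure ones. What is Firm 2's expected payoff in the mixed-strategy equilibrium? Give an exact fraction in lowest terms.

64/11

Firm 1 mixes with probability p on Standard A, chosen so Firm 2 is indifferent: 9p + 2(1−p) = 4p + 8(1−p) gives p = 6/11.
Firm 2's expected payoff is 9·6/11 + 2·5/11 = 64/11.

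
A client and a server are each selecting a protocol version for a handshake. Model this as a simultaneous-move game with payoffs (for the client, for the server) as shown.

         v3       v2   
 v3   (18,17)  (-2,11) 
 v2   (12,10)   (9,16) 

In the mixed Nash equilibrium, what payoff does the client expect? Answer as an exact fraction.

186/17

The server mixes with probability q on v3, chosen so the client is indifferent: 18q + (-2)(1−q) = 12q + 9(1−q) gives q = 11/17.
The client's expected payoff (from either row, since indifferent) is 18·11/17 + (-2)·6/17 = 186/17.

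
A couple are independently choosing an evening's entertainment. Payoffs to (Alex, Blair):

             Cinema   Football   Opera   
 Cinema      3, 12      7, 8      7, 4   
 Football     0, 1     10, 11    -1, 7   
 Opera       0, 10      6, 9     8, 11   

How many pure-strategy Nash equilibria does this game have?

Both Cinema: Alex gets 3 (best alternative 0); Blair gets 12 (best alternative 8). Neither deviates — NE.
Both Football: Alex gets 10 (best alternative 7); Blair gets 11 (best alternative 7). Neither deviates — NE.
Both Opera: Alex gets 8 (best alternative 7); Blair gets 11 (best alternative 10). Neither deviates — NE.
(Opera, Cinema) is not a NE: Alex would switch to Cinema (3 > 0).
No other cell survives both best-response checks, so there are 3 pure NE.

3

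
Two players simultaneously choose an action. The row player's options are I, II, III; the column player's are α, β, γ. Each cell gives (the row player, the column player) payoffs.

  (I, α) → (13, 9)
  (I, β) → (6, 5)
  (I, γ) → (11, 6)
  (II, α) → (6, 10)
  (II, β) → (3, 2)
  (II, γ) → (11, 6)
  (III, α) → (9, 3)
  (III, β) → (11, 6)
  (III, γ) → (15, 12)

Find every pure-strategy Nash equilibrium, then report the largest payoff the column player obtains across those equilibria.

(I, α) is a pure NE (the row player: 13 ≥ 9; the column player: 9 ≥ 6). The column player gets 9.
(III, γ) is a pure NE (the row player: 15 ≥ 11; the column player: 12 ≥ 6). The column player gets 12.
Every other cell has a profitable deviation for at least one player. Highest of {9, 12} is 12.

12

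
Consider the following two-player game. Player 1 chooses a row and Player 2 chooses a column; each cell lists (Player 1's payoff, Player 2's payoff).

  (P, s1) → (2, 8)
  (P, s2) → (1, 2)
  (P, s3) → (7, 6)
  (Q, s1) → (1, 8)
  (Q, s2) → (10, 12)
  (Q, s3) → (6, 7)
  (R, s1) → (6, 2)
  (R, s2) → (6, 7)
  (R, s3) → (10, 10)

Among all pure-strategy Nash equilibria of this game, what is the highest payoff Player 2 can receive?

(Q, s2) is a pure NE (Player 1: 10 ≥ 6; Player 2: 12 ≥ 8). Player 2 gets 12.
(R, s3) is a pure NE (Player 1: 10 ≥ 7; Player 2: 10 ≥ 7). Player 2 gets 10.
Every other cell has a profitable deviation for at least one player. Highest of {12, 10} is 12.

12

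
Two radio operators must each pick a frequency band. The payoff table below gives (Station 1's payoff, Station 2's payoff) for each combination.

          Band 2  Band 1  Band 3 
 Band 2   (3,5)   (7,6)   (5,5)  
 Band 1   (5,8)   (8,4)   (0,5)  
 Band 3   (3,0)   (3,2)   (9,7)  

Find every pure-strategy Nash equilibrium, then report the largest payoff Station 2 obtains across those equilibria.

(Band 1, Band 2) is a pure NE (Station 1: 5 ≥ 3; Station 2: 8 ≥ 5). Station 2 gets 8.
Both Band 3 is a pure NE (Station 1: 9 ≥ 5; Station 2: 7 ≥ 2). Station 2 gets 7.
Every other cell has a profitable deviation for at least one player. Highest of {8, 7} is 8.

8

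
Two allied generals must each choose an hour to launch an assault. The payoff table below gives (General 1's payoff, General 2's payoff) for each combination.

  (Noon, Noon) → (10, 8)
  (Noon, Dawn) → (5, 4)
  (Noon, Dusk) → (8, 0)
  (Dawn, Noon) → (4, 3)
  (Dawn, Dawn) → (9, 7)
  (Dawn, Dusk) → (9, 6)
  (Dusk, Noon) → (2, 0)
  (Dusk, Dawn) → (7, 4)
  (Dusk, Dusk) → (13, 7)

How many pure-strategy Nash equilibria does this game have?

3

Both Noon: General 1 gets 10 (best alternative 4); General 2 gets 8 (best alternative 4). Neither deviates — NE.
Both Dawn: General 1 gets 9 (best alternative 7); General 2 gets 7 (best alternative 6). Neither deviates — NE.
Both Dusk: General 1 gets 13 (best alternative 9); General 2 gets 7 (best alternative 4). Neither deviates — NE.
(Noon, Dawn) is not a NE: General 1 would switch to Dawn (9 > 5).
No other cell survives both best-response checks, so there are 3 pure NE.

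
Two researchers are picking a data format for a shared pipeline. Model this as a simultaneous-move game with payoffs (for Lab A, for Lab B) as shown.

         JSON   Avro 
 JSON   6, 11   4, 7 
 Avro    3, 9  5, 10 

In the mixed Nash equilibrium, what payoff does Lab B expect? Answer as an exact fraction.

47/5

Lab A mixes with probability p on JSON, chosen so Lab B is indifferent: 11p + 9(1−p) = 7p + 10(1−p) gives p = 1/5.
Lab B's expected payoff is 11·1/5 + 9·4/5 = 47/5.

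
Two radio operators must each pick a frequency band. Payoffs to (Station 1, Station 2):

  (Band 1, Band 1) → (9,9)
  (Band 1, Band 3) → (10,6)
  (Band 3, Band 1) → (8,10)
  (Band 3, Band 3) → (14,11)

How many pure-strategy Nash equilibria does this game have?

Both Band 1: Station 1 gets 9 (best alternative 8); Station 2 gets 9 (best alternative 6). Neither deviates — NE.
Both Band 3: Station 1 gets 14 (best alternative 10); Station 2 gets 11 (best alternative 10). Neither deviates — NE.
(Band 3, Band 1) is not a NE: Station 1 would switch to Band 1 (9 > 8).
No other cell survives both best-response checks, so there are 2 pure NE.

2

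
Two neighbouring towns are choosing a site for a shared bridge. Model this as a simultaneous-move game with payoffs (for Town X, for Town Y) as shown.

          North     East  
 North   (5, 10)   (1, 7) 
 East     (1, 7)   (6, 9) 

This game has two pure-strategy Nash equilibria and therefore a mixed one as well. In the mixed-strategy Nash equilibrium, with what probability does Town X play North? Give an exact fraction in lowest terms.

Town X's mix p on North must make Town Y indifferent between North and East.
Town Y's payoff from North: 10p + 7(1−p). From East: 7p + 9(1−p).
Set equal: 3p = 2(1−p) → p = 2/5.

2/5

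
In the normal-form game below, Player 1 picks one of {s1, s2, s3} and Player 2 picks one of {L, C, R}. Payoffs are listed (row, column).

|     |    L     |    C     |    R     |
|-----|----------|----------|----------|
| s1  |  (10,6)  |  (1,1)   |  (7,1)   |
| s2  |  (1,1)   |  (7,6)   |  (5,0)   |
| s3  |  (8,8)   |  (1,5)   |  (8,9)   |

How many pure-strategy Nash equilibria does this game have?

(s1, L): Player 1 gets 10 (best alternative 8); Player 2 gets 6 (best alternative 1). Neither deviates — NE.
(s2, C): Player 1 gets 7 (best alternative 1); Player 2 gets 6 (best alternative 1). Neither deviates — NE.
(s3, R): Player 1 gets 8 (best alternative 7); Player 2 gets 9 (best alternative 8). Neither deviates — NE.
(s3, L) is not a NE: Player 1 would switch to s1 (10 > 8).
No other cell survives both best-response checks, so there are 3 pure NE.

3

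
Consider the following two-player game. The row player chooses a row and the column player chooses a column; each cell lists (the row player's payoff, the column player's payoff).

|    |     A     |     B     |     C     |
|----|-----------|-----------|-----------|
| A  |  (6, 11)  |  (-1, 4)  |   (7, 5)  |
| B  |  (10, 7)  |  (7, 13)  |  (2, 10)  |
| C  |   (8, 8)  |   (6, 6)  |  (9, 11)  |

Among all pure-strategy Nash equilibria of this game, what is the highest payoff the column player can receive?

Both B is a pure NE (the row player: 7 ≥ 6; the column player: 13 ≥ 10). The column player gets 13.
Both C is a pure NE (the row player: 9 ≥ 7; the column player: 11 ≥ 8). The column player gets 11.
Every other cell has a profitable deviation for at least one player. Highest of {13, 11} is 13.

13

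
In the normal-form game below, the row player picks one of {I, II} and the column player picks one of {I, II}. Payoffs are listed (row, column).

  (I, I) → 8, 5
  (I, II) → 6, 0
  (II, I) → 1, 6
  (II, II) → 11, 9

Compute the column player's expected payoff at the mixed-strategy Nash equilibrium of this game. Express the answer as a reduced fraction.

45/8

The row player mixes with probability p on I, chosen so the column player is indifferent: 5p + 6(1−p) = 0p + 9(1−p) gives p = 3/8.
The column player's expected payoff is 5·3/8 + 6·5/8 = 45/8.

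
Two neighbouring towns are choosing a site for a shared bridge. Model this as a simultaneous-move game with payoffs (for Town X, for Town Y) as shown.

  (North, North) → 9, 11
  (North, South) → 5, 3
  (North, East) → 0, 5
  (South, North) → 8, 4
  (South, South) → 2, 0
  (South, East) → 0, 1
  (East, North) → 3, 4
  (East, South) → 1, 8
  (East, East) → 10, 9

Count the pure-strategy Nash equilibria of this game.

2

Both North: Town X gets 9 (best alternative 8); Town Y gets 11 (best alternative 5). Neither deviates — NE.
Both East: Town X gets 10 (best alternative 0); Town Y gets 9 (best alternative 8). Neither deviates — NE.
Both South is not a NE: Town X would switch to North (5 > 2).
No other cell survives both best-response checks, so there are 2 pure NE.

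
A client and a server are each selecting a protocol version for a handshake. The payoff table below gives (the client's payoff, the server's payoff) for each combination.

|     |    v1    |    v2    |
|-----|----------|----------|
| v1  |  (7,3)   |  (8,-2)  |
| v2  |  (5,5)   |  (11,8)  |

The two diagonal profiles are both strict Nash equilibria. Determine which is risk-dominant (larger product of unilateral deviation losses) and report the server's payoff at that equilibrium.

At both v1: the client loses 7 − 5 = 2 by deviating; the server loses 3 − (-2) = 5. Product = 2·5 = 10.
At both v2: the client loses 11 − 8 = 3 by deviating; the server loses 8 − 5 = 3. Product = 3·3 = 9.
10 > 9, so both v1 is risk-dominant. The server's payoff there is 3.

3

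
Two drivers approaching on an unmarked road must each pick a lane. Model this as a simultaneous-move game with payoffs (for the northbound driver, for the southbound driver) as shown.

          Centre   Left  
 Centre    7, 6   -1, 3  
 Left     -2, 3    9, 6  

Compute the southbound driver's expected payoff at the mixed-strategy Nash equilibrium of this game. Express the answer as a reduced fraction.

The northbound driver mixes with probability p on Centre, chosen so the southbound driver is indifferent: 6p + 3(1−p) = 3p + 6(1−p) gives p = 1/2.
The southbound driver's expected payoff is 6·1/2 + 3·1/2 = 9/2.

9/2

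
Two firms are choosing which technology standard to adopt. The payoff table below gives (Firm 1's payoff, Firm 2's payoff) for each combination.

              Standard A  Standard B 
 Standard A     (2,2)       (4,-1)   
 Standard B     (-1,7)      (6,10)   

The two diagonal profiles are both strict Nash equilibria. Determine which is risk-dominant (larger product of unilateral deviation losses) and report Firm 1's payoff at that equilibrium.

At both Standard A: Firm 1 loses 2 − (-1) = 3 by deviating; Firm 2 loses 2 − (-1) = 3. Product = 3·3 = 9.
At both Standard B: Firm 1 loses 6 − 4 = 2 by deviating; Firm 2 loses 10 − 7 = 3. Product = 2·3 = 6.
9 > 6, so both Standard A is risk-dominant. Firm 1's payoff there is 2.

2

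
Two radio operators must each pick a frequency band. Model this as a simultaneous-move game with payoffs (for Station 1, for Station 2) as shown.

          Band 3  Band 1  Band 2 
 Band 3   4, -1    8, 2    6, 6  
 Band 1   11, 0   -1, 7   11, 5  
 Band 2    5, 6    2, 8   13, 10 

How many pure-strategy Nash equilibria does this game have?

1

Both Band 2: Station 1 gets 13 (best alternative 11); Station 2 gets 10 (best alternative 8). Neither deviates — NE.
Both Band 1 is not a NE: Station 1 would switch to Band 3 (8 > -1).
No other cell survives both best-response checks, so there is 1 pure NE.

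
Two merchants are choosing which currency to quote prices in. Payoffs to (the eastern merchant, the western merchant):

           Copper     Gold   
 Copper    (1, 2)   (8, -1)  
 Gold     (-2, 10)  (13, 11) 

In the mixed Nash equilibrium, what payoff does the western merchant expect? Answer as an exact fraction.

The eastern merchant mixes with probability p on Copper, chosen so the western merchant is indifferent: 2p + 10(1−p) = (-1)p + 11(1−p) gives p = 1/4.
The western merchant's expected payoff is 2·1/4 + 10·3/4 = 8.

8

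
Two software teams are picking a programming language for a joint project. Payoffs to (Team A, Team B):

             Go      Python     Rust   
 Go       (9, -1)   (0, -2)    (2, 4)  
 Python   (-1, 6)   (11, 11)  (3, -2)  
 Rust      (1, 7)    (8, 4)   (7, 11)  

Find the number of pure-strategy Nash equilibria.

2

Both Python: Team A gets 11 (best alternative 8); Team B gets 11 (best alternative 6). Neither deviates — NE.
Both Rust: Team A gets 7 (best alternative 3); Team B gets 11 (best alternative 7). Neither deviates — NE.
Both Go is not a NE: Team B would switch to Rust (4 > -1).
No other cell survives both best-response checks, so there are 2 pure NE.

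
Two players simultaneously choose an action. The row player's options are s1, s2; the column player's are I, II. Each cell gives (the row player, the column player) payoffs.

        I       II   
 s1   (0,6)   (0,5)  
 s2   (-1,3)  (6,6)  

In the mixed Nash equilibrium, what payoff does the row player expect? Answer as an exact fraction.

0

The column player mixes with probability q on I, chosen so the row player is indifferent: 0q + 0(1−q) = (-1)q + 6(1−q) gives q = 6/7.
The row player's expected payoff (from either row, since indifferent) is 0·6/7 + 0·1/7 = 0.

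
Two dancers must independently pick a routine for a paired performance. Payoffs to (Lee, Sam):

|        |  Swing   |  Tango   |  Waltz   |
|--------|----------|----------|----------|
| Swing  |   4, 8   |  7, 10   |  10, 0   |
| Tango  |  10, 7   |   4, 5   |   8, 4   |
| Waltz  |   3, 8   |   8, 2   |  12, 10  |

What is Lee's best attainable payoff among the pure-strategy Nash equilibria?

(Tango, Swing) is a pure NE (Lee: 10 ≥ 4; Sam: 7 ≥ 5). Lee gets 10.
Both Waltz is a pure NE (Lee: 12 ≥ 10; Sam: 10 ≥ 8). Lee gets 12.
Every other cell has a profitable deviation for at least one player. Highest of {10, 12} is 12.

12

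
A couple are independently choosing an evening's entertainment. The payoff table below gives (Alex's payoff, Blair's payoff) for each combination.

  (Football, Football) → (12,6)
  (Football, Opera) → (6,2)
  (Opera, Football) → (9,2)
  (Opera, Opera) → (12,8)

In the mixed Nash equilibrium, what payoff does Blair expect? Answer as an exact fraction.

22/5

Alex mixes with probability p on Football, chosen so Blair is indifferent: 6p + 2(1−p) = 2p + 8(1−p) gives p = 3/5.
Blair's expected payoff is 6·3/5 + 2·2/5 = 22/5.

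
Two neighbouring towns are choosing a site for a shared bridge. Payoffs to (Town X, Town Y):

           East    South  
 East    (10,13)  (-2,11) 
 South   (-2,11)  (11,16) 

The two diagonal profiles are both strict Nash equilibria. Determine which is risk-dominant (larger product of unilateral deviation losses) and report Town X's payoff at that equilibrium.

11

At both East: Town X loses 10 − (-2) = 12 by deviating; Town Y loses 13 − 11 = 2. Product = 12·2 = 24.
At both South: Town X loses 11 − (-2) = 13 by deviating; Town Y loses 16 − 11 = 5. Product = 13·5 = 65.
65 > 24, so both South is risk-dominant. Town X's payoff there is 11.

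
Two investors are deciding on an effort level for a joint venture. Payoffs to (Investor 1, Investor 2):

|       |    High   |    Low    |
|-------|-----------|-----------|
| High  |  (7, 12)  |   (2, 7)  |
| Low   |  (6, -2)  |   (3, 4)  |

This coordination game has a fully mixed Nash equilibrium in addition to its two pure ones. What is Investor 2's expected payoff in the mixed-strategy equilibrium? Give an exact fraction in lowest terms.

Investor 1 mixes with probability p on High, chosen so Investor 2 is indifferent: 12p + (-2)(1−p) = 7p + 4(1−p) gives p = 6/11.
Investor 2's expected payoff is 12·6/11 + (-2)·5/11 = 62/11.

62/11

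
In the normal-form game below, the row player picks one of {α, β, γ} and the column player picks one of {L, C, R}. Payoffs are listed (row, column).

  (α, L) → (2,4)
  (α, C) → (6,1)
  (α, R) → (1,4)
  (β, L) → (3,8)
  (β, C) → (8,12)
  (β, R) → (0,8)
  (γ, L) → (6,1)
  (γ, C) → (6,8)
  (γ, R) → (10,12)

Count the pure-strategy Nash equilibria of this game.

(β, C): the row player gets 8 (best alternative 6); the column player gets 12 (best alternative 8). Neither deviates — NE.
(γ, R): the row player gets 10 (best alternative 1); the column player gets 12 (best alternative 8). Neither deviates — NE.
(α, L) is not a NE: the row player would switch to γ (6 > 2).
No other cell survives both best-response checks, so there are 2 pure NE.

2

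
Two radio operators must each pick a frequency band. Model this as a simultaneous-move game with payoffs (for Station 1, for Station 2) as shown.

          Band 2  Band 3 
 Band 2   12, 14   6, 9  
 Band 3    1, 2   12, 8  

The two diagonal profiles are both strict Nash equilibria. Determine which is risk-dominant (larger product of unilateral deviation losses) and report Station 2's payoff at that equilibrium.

At both Band 2: Station 1 loses 12 − 1 = 11 by deviating; Station 2 loses 14 − 9 = 5. Product = 11·5 = 55.
At both Band 3: Station 1 loses 12 − 6 = 6 by deviating; Station 2 loses 8 − 2 = 6. Product = 6·6 = 36.
55 > 36, so both Band 2 is risk-dominant. Station 2's payoff there is 14.

14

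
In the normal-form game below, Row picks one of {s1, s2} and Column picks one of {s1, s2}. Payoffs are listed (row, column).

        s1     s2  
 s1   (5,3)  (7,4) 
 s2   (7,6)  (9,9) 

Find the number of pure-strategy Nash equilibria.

Both s2: Row gets 9 (best alternative 7); Column gets 9 (best alternative 6). Neither deviates — NE.
Both s1 is not a NE: Row would switch to s2 (7 > 5).
No other cell survives both best-response checks, so there is 1 pure NE.

1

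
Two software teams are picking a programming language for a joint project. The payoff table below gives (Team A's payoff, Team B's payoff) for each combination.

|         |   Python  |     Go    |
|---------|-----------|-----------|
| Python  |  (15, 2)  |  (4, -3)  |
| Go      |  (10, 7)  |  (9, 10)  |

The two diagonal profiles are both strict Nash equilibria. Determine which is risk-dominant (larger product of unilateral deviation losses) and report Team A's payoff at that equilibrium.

At both Python: Team A loses 15 − 10 = 5 by deviating; Team B loses 2 − (-3) = 5. Product = 5·5 = 25.
At both Go: Team A loses 9 − 4 = 5 by deviating; Team B loses 10 − 7 = 3. Product = 5·3 = 15.
25 > 15, so both Python is risk-dominant. Team A's payoff there is 15.

15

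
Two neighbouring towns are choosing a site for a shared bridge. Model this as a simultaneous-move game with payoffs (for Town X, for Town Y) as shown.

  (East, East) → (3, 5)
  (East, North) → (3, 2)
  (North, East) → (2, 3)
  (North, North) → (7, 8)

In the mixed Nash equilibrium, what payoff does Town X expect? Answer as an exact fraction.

3

Town Y mixes with probability q on East, chosen so Town X is indifferent: 3q + 3(1−q) = 2q + 7(1−q) gives q = 4/5.
Town X's expected payoff (from either row, since indifferent) is 3·4/5 + 3·1/5 = 3.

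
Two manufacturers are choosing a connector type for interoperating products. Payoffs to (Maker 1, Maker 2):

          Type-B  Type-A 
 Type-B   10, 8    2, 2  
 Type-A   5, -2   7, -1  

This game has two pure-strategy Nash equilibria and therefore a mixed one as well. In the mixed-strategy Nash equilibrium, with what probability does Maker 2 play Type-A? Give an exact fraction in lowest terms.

1/2

Maker 2's mix q on Type-B must make Maker 1 indifferent between Type-B and Type-A.
Maker 1's payoff from Type-B: 10q + 2(1−q). From Type-A: 5q + 7(1−q).
Set equal: 5q = 5(1−q) → q = 5/10 = 1/2.
Probability on Type-A is 1 − 1/2 = 1/2.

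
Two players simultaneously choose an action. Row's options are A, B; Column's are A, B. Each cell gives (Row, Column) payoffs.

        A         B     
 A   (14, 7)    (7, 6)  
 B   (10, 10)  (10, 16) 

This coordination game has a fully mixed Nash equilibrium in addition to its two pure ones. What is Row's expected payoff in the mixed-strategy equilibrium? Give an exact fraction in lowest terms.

Column mixes with probability q on A, chosen so Row is indifferent: 14q + 7(1−q) = 10q + 10(1−q) gives q = 3/7.
Row's expected payoff (from either row, since indifferent) is 14·3/7 + 7·4/7 = 10.

10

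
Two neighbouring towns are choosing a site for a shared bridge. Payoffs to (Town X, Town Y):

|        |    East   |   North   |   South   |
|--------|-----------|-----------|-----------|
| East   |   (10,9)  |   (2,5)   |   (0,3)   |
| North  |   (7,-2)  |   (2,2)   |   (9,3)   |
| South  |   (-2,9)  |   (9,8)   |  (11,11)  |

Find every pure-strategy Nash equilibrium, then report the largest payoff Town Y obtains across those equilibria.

Both East is a pure NE (Town X: 10 ≥ 7; Town Y: 9 ≥ 5). Town Y gets 9.
Both South is a pure NE (Town X: 11 ≥ 9; Town Y: 11 ≥ 9). Town Y gets 11.
Every other cell has a profitable deviation for at least one player. Highest of {9, 11} is 11.

11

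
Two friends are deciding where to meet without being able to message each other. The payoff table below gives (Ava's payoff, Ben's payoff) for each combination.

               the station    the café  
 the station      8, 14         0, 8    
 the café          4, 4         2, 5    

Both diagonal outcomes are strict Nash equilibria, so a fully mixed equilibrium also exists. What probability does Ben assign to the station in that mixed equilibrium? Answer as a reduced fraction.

Ben's mix q on the station must make Ava indifferent between the station and the café.
Ava's payoff from the station: 8q + 0(1−q). From the café: 4q + 2(1−q).
Set equal: 4q = 2(1−q) → q = 2/6 = 1/3.

1/3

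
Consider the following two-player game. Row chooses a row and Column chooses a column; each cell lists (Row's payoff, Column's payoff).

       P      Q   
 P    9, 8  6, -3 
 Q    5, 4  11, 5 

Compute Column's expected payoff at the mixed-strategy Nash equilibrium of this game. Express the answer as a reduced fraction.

13/3

Row mixes with probability p on P, chosen so Column is indifferent: 8p + 4(1−p) = (-3)p + 5(1−p) gives p = 1/12.
Column's expected payoff is 8·1/12 + 4·11/12 = 13/3.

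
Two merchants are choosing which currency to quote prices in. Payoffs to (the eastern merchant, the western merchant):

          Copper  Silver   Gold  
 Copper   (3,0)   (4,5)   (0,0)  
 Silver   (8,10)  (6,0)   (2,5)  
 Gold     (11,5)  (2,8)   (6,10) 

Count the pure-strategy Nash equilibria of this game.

1

Both Gold: the eastern merchant gets 6 (best alternative 2); the western merchant gets 10 (best alternative 8). Neither deviates — NE.
Both Silver is not a NE: the western merchant would switch to Copper (10 > 0).
No other cell survives both best-response checks, so there is 1 pure NE.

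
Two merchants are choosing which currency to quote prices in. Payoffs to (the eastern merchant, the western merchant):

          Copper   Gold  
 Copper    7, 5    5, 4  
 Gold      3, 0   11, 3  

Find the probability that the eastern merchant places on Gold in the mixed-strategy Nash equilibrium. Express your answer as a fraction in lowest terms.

1/4

The eastern merchant's mix p on Copper must make the western merchant indifferent between Copper and Gold.
The western merchant's payoff from Copper: 5p + 0(1−p). From Gold: 4p + 3(1−p).
Set equal: 1p = 3(1−p) → p = 3/4.
Probability on Gold is 1 − 3/4 = 1/4.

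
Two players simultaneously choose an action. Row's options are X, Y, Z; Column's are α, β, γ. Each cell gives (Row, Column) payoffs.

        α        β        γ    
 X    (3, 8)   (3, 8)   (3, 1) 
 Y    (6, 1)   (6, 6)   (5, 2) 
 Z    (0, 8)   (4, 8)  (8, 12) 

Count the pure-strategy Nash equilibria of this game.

2

(Y, β): Row gets 6 (best alternative 4); Column gets 6 (best alternative 2). Neither deviates — NE.
(Z, γ): Row gets 8 (best alternative 5); Column gets 12 (best alternative 8). Neither deviates — NE.
(X, α) is not a NE: Row would switch to Y (6 > 3).
No other cell survives both best-response checks, so there are 2 pure NE.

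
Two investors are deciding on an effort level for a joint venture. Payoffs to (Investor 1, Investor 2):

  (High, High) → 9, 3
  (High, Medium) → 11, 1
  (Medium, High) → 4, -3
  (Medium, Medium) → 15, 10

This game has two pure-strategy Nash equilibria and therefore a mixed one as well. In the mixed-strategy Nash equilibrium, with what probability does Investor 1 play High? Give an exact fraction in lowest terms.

Investor 1's mix p on High must make Investor 2 indifferent between High and Medium.
Investor 2's payoff from High: 3p + (-3)(1−p). From Medium: 1p + 10(1−p).
Set equal: 2p = 13(1−p) → p = 13/15.

13/15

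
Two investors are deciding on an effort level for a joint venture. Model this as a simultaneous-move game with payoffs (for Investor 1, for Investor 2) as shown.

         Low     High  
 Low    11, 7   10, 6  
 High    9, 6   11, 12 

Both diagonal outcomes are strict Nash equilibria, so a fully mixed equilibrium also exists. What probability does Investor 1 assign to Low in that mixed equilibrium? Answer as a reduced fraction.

6/7

Investor 1's mix p on Low must make Investor 2 indifferent between Low and High.
Investor 2's payoff from Low: 7p + 6(1−p). From High: 6p + 12(1−p).
Set equal: 1p = 6(1−p) → p = 6/7.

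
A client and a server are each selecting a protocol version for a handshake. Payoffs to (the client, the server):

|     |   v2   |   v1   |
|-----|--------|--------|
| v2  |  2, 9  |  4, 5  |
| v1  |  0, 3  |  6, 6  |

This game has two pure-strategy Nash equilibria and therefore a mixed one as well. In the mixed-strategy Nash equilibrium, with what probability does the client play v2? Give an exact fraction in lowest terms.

The client's mix p on v2 must make the server indifferent between v2 and v1.
The server's payoff from v2: 9p + 3(1−p). From v1: 5p + 6(1−p).
Set equal: 4p = 3(1−p) → p = 3/7.

3/7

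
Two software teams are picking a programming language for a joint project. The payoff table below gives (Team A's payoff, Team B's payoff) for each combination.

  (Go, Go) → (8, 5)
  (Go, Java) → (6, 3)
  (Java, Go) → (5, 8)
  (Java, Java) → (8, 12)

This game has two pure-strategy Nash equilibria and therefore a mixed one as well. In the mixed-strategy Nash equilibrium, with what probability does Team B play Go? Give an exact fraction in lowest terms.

2/5

Team B's mix q on Go must make Team A indifferent between Go and Java.
Team A's payoff from Go: 8q + 6(1−q). From Java: 5q + 8(1−q).
Set equal: 3q = 2(1−q) → q = 2/5.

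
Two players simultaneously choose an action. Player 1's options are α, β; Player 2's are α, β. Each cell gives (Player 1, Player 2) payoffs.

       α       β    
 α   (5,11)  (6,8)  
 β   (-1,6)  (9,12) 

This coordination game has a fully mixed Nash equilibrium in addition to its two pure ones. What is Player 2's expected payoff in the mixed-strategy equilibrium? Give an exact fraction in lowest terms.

Player 1 mixes with probability p on α, chosen so Player 2 is indifferent: 11p + 6(1−p) = 8p + 12(1−p) gives p = 2/3.
Player 2's expected payoff is 11·2/3 + 6·1/3 = 28/3.

28/3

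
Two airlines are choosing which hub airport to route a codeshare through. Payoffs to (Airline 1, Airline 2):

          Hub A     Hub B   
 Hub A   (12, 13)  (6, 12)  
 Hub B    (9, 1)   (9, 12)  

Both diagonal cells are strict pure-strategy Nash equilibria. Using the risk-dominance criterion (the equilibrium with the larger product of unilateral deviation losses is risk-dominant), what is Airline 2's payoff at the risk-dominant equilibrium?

12

At both Hub A: Airline 1 loses 12 − 9 = 3 by deviating; Airline 2 loses 13 − 12 = 1. Product = 3·1 = 3.
At both Hub B: Airline 1 loses 9 − 6 = 3 by deviating; Airline 2 loses 12 − 1 = 11. Product = 3·11 = 33.
33 > 3, so both Hub B is risk-dominant. Airline 2's payoff there is 12.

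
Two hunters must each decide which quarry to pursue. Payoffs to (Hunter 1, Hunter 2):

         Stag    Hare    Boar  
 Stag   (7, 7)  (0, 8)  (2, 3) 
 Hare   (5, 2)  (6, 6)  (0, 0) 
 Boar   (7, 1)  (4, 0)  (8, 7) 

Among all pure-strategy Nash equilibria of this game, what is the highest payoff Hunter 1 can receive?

8

Both Hare is a pure NE (Hunter 1: 6 ≥ 4; Hunter 2: 6 ≥ 2). Hunter 1 gets 6.
Both Boar is a pure NE (Hunter 1: 8 ≥ 2; Hunter 2: 7 ≥ 1). Hunter 1 gets 8.
Every other cell has a profitable deviation for at least one player. Highest of {6, 8} is 8.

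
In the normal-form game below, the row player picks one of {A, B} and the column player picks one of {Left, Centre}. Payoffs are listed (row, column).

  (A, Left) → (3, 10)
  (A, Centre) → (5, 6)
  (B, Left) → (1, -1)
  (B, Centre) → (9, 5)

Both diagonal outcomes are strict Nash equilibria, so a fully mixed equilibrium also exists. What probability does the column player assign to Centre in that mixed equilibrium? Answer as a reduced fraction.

1/3

The column player's mix q on Left must make the row player indifferent between A and B.
The row player's payoff from A: 3q + 5(1−q). From B: 1q + 9(1−q).
Set equal: 2q = 4(1−q) → q = 4/6 = 2/3.
Probability on Centre is 1 − 2/3 = 1/3.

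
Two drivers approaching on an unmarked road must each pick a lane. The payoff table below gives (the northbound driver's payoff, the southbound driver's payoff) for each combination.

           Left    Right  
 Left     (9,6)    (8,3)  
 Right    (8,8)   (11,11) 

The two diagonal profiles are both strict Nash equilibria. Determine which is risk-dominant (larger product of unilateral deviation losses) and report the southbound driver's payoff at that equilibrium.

11

At both Left: the northbound driver loses 9 − 8 = 1 by deviating; the southbound driver loses 6 − 3 = 3. Product = 1·3 = 3.
At both Right: the northbound driver loses 11 − 8 = 3 by deviating; the southbound driver loses 11 − 8 = 3. Product = 3·3 = 9.
9 > 3, so both Right is risk-dominant. The southbound driver's payoff there is 11.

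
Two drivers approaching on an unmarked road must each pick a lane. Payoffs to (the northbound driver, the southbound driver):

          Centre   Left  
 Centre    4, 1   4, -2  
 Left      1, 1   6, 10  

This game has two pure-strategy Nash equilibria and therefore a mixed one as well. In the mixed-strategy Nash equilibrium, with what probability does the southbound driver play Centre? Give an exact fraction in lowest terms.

2/5

The southbound driver's mix q on Centre must make the northbound driver indifferent between Centre and Left.
The northbound driver's payoff from Centre: 4q + 4(1−q). From Left: 1q + 6(1−q).
Set equal: 3q = 2(1−q) → q = 2/5.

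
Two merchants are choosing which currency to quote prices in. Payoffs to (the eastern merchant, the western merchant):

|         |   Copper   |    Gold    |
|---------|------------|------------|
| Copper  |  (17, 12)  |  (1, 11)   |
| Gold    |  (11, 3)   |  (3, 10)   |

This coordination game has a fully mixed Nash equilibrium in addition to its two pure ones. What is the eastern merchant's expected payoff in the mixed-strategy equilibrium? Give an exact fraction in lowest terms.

The western merchant mixes with probability q on Copper, chosen so the eastern merchant is indifferent: 17q + 1(1−q) = 11q + 3(1−q) gives q = 1/4.
The eastern merchant's expected payoff (from either row, since indifferent) is 17·1/4 + 1·3/4 = 5.

5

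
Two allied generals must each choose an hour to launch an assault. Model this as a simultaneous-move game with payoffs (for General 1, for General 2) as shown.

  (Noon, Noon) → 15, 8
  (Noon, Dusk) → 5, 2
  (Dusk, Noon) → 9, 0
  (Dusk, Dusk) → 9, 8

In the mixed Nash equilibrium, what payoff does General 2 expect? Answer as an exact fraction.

32/7

General 1 mixes with probability p on Noon, chosen so General 2 is indifferent: 8p + 0(1−p) = 2p + 8(1−p) gives p = 4/7.
General 2's expected payoff is 8·4/7 + 0·3/7 = 32/7.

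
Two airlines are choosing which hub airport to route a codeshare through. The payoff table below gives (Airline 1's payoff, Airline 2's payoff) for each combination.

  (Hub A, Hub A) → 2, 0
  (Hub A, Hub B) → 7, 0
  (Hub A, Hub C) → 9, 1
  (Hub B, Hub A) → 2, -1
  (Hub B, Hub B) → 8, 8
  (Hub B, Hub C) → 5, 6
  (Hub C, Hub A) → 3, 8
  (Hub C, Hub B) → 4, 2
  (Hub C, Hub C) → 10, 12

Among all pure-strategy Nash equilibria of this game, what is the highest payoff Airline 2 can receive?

Both Hub B is a pure NE (Airline 1: 8 ≥ 7; Airline 2: 8 ≥ 6). Airline 2 gets 8.
Both Hub C is a pure NE (Airline 1: 10 ≥ 9; Airline 2: 12 ≥ 8). Airline 2 gets 12.
Every other cell has a profitable deviation for at least one player. Highest of {8, 12} is 12.

12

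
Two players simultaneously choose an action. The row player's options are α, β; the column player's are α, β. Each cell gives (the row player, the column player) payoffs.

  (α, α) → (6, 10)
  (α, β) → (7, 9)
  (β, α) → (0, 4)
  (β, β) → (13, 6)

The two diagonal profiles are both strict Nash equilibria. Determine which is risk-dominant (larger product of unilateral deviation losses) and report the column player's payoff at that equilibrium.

6

At both α: the row player loses 6 − 0 = 6 by deviating; the column player loses 10 − 9 = 1. Product = 6·1 = 6.
At both β: the row player loses 13 − 7 = 6 by deviating; the column player loses 6 − 4 = 2. Product = 6·2 = 12.
12 > 6, so both β is risk-dominant. The column player's payoff there is 6.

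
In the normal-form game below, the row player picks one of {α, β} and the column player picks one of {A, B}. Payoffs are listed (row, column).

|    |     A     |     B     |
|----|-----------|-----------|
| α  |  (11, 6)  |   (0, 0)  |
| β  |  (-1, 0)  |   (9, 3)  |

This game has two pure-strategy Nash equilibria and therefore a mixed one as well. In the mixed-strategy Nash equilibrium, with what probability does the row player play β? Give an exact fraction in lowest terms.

2/3

The row player's mix p on α must make the column player indifferent between A and B.
The column player's payoff from A: 6p + 0(1−p). From B: 0p + 3(1−p).
Set equal: 6p = 3(1−p) → p = 3/9 = 1/3.
Probability on β is 1 − 1/3 = 2/3.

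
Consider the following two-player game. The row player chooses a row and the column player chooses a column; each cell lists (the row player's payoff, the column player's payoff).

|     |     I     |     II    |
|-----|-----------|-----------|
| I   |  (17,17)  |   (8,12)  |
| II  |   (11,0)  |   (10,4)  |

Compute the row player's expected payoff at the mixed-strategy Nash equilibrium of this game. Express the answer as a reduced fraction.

41/4

The column player mixes with probability q on I, chosen so the row player is indifferent: 17q + 8(1−q) = 11q + 10(1−q) gives q = 1/4.
The row player's expected payoff (from either row, since indifferent) is 17·1/4 + 8·3/4 = 41/4.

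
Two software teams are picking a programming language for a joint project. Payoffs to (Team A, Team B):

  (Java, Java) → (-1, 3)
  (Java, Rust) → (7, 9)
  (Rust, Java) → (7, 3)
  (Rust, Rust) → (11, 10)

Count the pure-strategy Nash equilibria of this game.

1

Both Rust: Team A gets 11 (best alternative 7); Team B gets 10 (best alternative 3). Neither deviates — NE.
Both Java is not a NE: Team A would switch to Rust (7 > -1).
No other cell survives both best-response checks, so there is 1 pure NE.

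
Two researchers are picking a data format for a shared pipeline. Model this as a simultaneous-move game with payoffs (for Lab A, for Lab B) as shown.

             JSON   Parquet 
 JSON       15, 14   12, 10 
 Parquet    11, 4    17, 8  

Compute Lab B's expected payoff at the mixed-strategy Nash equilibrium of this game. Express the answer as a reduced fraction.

Lab A mixes with probability p on JSON, chosen so Lab B is indifferent: 14p + 4(1−p) = 10p + 8(1−p) gives p = 1/2.
Lab B's expected payoff is 14·1/2 + 4·1/2 = 9.

9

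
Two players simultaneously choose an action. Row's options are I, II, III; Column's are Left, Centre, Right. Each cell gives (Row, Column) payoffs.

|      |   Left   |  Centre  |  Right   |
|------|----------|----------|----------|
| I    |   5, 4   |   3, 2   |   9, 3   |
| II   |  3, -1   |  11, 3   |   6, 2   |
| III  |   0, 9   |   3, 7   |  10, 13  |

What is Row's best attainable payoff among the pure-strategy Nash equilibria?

11

(I, Left) is a pure NE (Row: 5 ≥ 3; Column: 4 ≥ 3). Row gets 5.
(II, Centre) is a pure NE (Row: 11 ≥ 3; Column: 3 ≥ 2). Row gets 11.
(III, Right) is a pure NE (Row: 10 ≥ 9; Column: 13 ≥ 9). Row gets 10.
Every other cell has a profitable deviation for at least one player. Highest of {5, 11, 10} is 11.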